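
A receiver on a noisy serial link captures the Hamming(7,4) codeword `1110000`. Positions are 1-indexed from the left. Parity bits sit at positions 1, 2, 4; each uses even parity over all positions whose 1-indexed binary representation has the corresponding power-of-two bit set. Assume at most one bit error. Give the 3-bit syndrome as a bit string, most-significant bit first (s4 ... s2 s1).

s1: b1⊕b3⊕b5⊕b7 = 1⊕1⊕0⊕0 = 0
s2: b2⊕b3⊕b6⊕b7 = 1⊕1⊕0⊕0 = 0
s4: b4⊕b5⊕b6⊕b7 = 0⊕0⊕0⊕0 = 0
Syndrome (s4...s1) = 000 → position 0 (no error).

000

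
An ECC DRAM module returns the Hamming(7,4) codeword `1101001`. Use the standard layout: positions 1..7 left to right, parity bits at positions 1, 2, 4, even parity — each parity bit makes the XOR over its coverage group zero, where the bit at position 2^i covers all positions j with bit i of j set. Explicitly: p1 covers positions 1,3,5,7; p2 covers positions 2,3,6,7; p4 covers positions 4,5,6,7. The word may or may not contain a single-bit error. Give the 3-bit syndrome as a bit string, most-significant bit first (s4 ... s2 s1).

000

s1: b1⊕b3⊕b5⊕b7 = 1⊕0⊕0⊕1 = 0
s2: b2⊕b3⊕b6⊕b7 = 1⊕0⊕0⊕1 = 0
s4: b4⊕b5⊕b6⊕b7 = 1⊕0⊕0⊕1 = 0
Syndrome (s4...s1) = 000 → position 0 (no error).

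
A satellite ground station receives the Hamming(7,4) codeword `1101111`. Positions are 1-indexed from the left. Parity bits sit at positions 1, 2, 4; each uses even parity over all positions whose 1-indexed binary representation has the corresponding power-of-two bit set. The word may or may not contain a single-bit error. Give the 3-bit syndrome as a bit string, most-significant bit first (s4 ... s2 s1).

s1: b1⊕b3⊕b5⊕b7 = 1⊕0⊕1⊕1 = 1
s2: b2⊕b3⊕b6⊕b7 = 1⊕0⊕1⊕1 = 1
s4: b4⊕b5⊕b6⊕b7 = 1⊕1⊕1⊕1 = 0
Syndrome (s4...s1) = 011 → position 3.

011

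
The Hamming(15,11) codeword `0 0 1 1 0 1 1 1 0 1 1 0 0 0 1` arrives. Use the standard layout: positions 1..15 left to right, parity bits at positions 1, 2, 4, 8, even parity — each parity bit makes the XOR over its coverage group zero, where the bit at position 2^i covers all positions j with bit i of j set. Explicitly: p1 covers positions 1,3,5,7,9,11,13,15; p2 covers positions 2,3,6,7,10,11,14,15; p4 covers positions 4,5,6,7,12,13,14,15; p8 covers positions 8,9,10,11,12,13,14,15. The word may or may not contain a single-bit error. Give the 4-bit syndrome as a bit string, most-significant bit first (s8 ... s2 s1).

s1: b1⊕b3⊕b5⊕b7⊕b9⊕b11⊕b13⊕b15 = 0⊕1⊕0⊕1⊕0⊕1⊕0⊕1 = 0
s2: b2⊕b3⊕b6⊕b7⊕b10⊕b11⊕b14⊕b15 = 0⊕1⊕1⊕1⊕1⊕1⊕0⊕1 = 0
s4: b4⊕b5⊕b6⊕b7⊕b12⊕b13⊕b14⊕b15 = 1⊕0⊕1⊕1⊕0⊕0⊕0⊕1 = 0
s8: b8⊕b9⊕b10⊕b11⊕b12⊕b13⊕b14⊕b15 = 1⊕0⊕1⊕1⊕0⊕0⊕0⊕1 = 0
Syndrome (s8...s1) = 0000 → position 0 (no error).

0000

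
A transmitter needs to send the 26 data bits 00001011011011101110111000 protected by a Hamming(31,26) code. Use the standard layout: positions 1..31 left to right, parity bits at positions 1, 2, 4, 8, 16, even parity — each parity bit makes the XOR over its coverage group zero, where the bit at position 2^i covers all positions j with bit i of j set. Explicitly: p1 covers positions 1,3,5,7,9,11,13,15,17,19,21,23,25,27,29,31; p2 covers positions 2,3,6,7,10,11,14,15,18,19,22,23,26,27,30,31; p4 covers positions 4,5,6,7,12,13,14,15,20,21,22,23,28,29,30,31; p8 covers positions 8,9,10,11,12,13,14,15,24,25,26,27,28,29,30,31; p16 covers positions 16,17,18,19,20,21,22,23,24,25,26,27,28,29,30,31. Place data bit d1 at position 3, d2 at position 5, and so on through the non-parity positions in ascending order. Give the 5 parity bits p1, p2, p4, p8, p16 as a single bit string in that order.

Place data bits at non-power-of-two positions: b3=0, b5=0, b6=0, b7=0, b9=1, b10=0, b11=1, b12=1, b13=0, b14=1, b15=1, b17=0, b18=1, b19=1, b20=1, b21=0, b22=1, b23=1, b24=1, b25=0, b26=1, b27=1, b28=1, b29=0, b30=0, b31=0.
p1 = XOR of data positions {3,5,7,9,11,13,15,17,19,21,23,25,27,29,31} = 0⊕0⊕0⊕1⊕1⊕0⊕1⊕0⊕1⊕0⊕1⊕0⊕1⊕0⊕0 = 0
p2 = XOR of data positions {3,6,7,10,11,14,15,18,19,22,23,26,27,30,31} = 0⊕0⊕0⊕0⊕1⊕1⊕1⊕1⊕1⊕1⊕1⊕1⊕1⊕0⊕0 = 1
p4 = XOR of data positions {5,6,7,12,13,14,15,20,21,22,23,28,29,30,31} = 0⊕0⊕0⊕1⊕0⊕1⊕1⊕1⊕0⊕1⊕1⊕1⊕0⊕0⊕0 = 1
p8 = XOR of data positions {9,10,11,12,13,14,15,24,25,26,27,28,29,30,31} = 1⊕0⊕1⊕1⊕0⊕1⊕1⊕1⊕0⊕1⊕1⊕1⊕0⊕0⊕0 = 1
p16 = XOR of data positions {17,18,19,20,21,22,23,24,25,26,27,28,29,30,31} = 0⊕1⊕1⊕1⊕0⊕1⊕1⊕1⊕0⊕1⊕1⊕1⊕0⊕0⊕0 = 1
Parity bits p1,p2,p4,p8,p16 = 01111

01111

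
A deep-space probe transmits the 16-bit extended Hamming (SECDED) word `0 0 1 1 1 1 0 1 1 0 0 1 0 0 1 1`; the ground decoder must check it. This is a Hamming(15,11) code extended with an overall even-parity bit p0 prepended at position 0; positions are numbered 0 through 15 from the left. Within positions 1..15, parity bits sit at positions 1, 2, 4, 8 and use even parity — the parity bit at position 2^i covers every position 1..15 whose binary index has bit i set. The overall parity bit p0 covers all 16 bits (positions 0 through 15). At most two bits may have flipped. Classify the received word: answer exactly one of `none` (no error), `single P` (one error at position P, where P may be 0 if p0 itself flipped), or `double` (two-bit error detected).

s1: b1⊕b3⊕b5⊕b7⊕b9⊕b11⊕b13⊕b15 = 0⊕1⊕1⊕1⊕0⊕1⊕0⊕1 = 1
s2: b2⊕b3⊕b6⊕b7⊕b10⊕b11⊕b14⊕b15 = 1⊕1⊕0⊕1⊕0⊕1⊕1⊕1 = 0
s4: b4⊕b5⊕b6⊕b7⊕b12⊕b13⊕b14⊕b15 = 1⊕1⊕0⊕1⊕0⊕0⊕1⊕1 = 1
s8: b8⊕b9⊕b10⊕b11⊕b12⊕b13⊕b14⊕b15 = 1⊕0⊕0⊕1⊕0⊕0⊕1⊕1 = 0
Syndrome (s8...s1) = 0101 → position 5.
Overall parity (XOR of all 16 bits, including p0): 0⊕0⊕1⊕1⊕1⊕1⊕0⊕1⊕1⊕0⊕0⊕1⊕0⊕0⊕1⊕1 = 1
Overall=1, syndrome position=5 → single-bit error at position 5.

single 5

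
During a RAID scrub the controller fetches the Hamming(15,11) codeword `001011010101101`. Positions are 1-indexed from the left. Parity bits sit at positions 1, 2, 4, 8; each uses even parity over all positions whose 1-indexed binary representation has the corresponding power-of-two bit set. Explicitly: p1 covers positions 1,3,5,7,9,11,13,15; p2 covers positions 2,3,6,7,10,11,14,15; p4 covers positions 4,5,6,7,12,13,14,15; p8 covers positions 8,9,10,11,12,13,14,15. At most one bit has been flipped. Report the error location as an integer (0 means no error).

12

s1: b1⊕b3⊕b5⊕b7⊕b9⊕b11⊕b13⊕b15 = 0⊕1⊕1⊕0⊕0⊕0⊕1⊕1 = 0
s2: b2⊕b3⊕b6⊕b7⊕b10⊕b11⊕b14⊕b15 = 0⊕1⊕1⊕0⊕1⊕0⊕0⊕1 = 0
s4: b4⊕b5⊕b6⊕b7⊕b12⊕b13⊕b14⊕b15 = 0⊕1⊕1⊕0⊕1⊕1⊕0⊕1 = 1
s8: b8⊕b9⊕b10⊕b11⊕b12⊕b13⊕b14⊕b15 = 1⊕0⊕1⊕0⊕1⊕1⊕0⊕1 = 1
Syndrome (s8...s1) = 1100 → position 12.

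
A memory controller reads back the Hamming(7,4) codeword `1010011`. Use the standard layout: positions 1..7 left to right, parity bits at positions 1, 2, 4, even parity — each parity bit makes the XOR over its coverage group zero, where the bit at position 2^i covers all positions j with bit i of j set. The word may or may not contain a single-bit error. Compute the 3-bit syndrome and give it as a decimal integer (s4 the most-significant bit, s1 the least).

s1: b1⊕b3⊕b5⊕b7 = 1⊕1⊕0⊕1 = 1
s2: b2⊕b3⊕b6⊕b7 = 0⊕1⊕1⊕1 = 1
s4: b4⊕b5⊕b6⊕b7 = 0⊕0⊕1⊕1 = 0
Syndrome (s4...s1) = 011 → position 3.

3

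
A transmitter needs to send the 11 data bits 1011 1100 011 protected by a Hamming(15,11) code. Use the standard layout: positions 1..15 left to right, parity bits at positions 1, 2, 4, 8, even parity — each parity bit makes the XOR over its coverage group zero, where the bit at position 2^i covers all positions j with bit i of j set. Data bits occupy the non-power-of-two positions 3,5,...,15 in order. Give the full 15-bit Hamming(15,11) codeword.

001001101100011

Place data bits at non-power-of-two positions: b3=1, b5=0, b6=1, b7=1, b9=1, b10=1, b11=0, b12=0, b13=0, b14=1, b15=1.
p1 = XOR of data positions {3,5,7,9,11,13,15} = 1⊕0⊕1⊕1⊕0⊕0⊕1 = 0
p2 = XOR of data positions {3,6,7,10,11,14,15} = 1⊕1⊕1⊕1⊕0⊕1⊕1 = 0
p4 = XOR of data positions {5,6,7,12,13,14,15} = 0⊕1⊕1⊕0⊕0⊕1⊕1 = 0
p8 = XOR of data positions {9,10,11,12,13,14,15} = 1⊕1⊕0⊕0⊕0⊕1⊕1 = 0
Codeword b1..b15 = 001001101100011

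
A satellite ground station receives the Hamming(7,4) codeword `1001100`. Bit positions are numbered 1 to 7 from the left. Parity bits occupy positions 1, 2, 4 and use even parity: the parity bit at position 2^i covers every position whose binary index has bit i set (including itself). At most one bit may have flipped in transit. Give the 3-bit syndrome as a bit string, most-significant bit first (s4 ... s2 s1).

s1: b1⊕b3⊕b5⊕b7 = 1⊕0⊕1⊕0 = 0
s2: b2⊕b3⊕b6⊕b7 = 0⊕0⊕0⊕0 = 0
s4: b4⊕b5⊕b6⊕b7 = 1⊕1⊕0⊕0 = 0
Syndrome (s4...s1) = 000 → position 0 (no error).

000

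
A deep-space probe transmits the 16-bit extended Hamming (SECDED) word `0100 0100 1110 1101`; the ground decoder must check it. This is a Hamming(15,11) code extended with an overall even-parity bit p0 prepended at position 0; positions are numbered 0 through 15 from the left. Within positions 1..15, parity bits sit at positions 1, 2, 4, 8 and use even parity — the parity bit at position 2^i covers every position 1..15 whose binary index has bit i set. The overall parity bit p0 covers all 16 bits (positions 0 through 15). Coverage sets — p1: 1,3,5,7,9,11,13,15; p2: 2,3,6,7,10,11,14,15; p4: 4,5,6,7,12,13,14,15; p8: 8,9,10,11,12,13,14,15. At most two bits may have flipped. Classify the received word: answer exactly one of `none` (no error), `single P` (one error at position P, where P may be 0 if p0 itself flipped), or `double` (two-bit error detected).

s1: b1⊕b3⊕b5⊕b7⊕b9⊕b11⊕b13⊕b15 = 1⊕0⊕1⊕0⊕1⊕0⊕1⊕1 = 1
s2: b2⊕b3⊕b6⊕b7⊕b10⊕b11⊕b14⊕b15 = 0⊕0⊕0⊕0⊕1⊕0⊕0⊕1 = 0
s4: b4⊕b5⊕b6⊕b7⊕b12⊕b13⊕b14⊕b15 = 0⊕1⊕0⊕0⊕1⊕1⊕0⊕1 = 0
s8: b8⊕b9⊕b10⊕b11⊕b12⊕b13⊕b14⊕b15 = 1⊕1⊕1⊕0⊕1⊕1⊕0⊕1 = 0
Syndrome (s8...s1) = 0001 → position 1.
Overall parity (XOR of all 16 bits, including p0): 0⊕1⊕0⊕0⊕0⊕1⊕0⊕0⊕1⊕1⊕1⊕0⊕1⊕1⊕0⊕1 = 0
Overall=0, syndrome position=1 → double-bit error detected (uncorrectable).

double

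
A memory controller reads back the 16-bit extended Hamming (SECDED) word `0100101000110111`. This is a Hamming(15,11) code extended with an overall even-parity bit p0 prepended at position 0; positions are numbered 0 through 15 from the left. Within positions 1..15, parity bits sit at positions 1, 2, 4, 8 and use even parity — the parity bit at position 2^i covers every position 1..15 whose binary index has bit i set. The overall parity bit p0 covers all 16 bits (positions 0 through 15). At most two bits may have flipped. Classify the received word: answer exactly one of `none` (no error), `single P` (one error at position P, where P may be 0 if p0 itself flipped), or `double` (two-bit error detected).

double

s1: b1⊕b3⊕b5⊕b7⊕b9⊕b11⊕b13⊕b15 = 1⊕0⊕0⊕0⊕0⊕1⊕1⊕1 = 0
s2: b2⊕b3⊕b6⊕b7⊕b10⊕b11⊕b14⊕b15 = 0⊕0⊕1⊕0⊕1⊕1⊕1⊕1 = 1
s4: b4⊕b5⊕b6⊕b7⊕b12⊕b13⊕b14⊕b15 = 1⊕0⊕1⊕0⊕0⊕1⊕1⊕1 = 1
s8: b8⊕b9⊕b10⊕b11⊕b12⊕b13⊕b14⊕b15 = 0⊕0⊕1⊕1⊕0⊕1⊕1⊕1 = 1
Syndrome (s8...s1) = 1110 → position 14.
Overall parity (XOR of all 16 bits, including p0): 0⊕1⊕0⊕0⊕1⊕0⊕1⊕0⊕0⊕0⊕1⊕1⊕0⊕1⊕1⊕1 = 0
Overall=0, syndrome position=14 → double-bit error detected (uncorrectable).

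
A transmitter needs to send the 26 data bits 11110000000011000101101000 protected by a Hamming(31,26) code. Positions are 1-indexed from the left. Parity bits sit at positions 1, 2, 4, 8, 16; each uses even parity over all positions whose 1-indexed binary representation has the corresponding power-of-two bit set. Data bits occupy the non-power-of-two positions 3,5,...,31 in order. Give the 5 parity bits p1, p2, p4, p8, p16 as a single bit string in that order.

Place data bits at non-power-of-two positions: b3=1, b5=1, b6=1, b7=1, b9=0, b10=0, b11=0, b12=0, b13=0, b14=0, b15=0, b17=0, b18=1, b19=1, b20=0, b21=0, b22=0, b23=1, b24=0, b25=1, b26=1, b27=0, b28=1, b29=0, b30=0, b31=0.
p1 = XOR of data positions {3,5,7,9,11,13,15,17,19,21,23,25,27,29,31} = 1⊕1⊕1⊕0⊕0⊕0⊕0⊕0⊕1⊕0⊕1⊕1⊕0⊕0⊕0 = 0
p2 = XOR of data positions {3,6,7,10,11,14,15,18,19,22,23,26,27,30,31} = 1⊕1⊕1⊕0⊕0⊕0⊕0⊕1⊕1⊕0⊕1⊕1⊕0⊕0⊕0 = 1
p4 = XOR of data positions {5,6,7,12,13,14,15,20,21,22,23,28,29,30,31} = 1⊕1⊕1⊕0⊕0⊕0⊕0⊕0⊕0⊕0⊕1⊕1⊕0⊕0⊕0 = 1
p8 = XOR of data positions {9,10,11,12,13,14,15,24,25,26,27,28,29,30,31} = 0⊕0⊕0⊕0⊕0⊕0⊕0⊕0⊕1⊕1⊕0⊕1⊕0⊕0⊕0 = 1
p16 = XOR of data positions {17,18,19,20,21,22,23,24,25,26,27,28,29,30,31} = 0⊕1⊕1⊕0⊕0⊕0⊕1⊕0⊕1⊕1⊕0⊕1⊕0⊕0⊕0 = 0
Parity bits p1,p2,p4,p8,p16 = 01110

01110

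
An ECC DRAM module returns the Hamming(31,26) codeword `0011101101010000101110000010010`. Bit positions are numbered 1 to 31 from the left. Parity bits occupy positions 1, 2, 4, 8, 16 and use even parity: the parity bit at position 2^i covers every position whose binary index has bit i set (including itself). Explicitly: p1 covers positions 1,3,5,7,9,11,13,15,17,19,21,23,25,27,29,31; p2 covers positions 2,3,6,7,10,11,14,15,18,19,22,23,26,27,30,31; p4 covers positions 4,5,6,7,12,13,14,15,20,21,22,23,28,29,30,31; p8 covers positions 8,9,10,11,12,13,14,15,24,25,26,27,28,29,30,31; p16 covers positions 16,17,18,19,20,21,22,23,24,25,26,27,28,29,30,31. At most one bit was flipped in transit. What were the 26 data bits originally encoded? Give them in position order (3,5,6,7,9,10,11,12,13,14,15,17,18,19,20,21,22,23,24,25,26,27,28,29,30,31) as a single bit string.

11010101100101110000010010

s1: b1⊕b3⊕b5⊕b7⊕b9⊕b11⊕b13⊕b15⊕b17⊕b19⊕b21⊕b23⊕b25⊕b27⊕b29⊕b31 = 0⊕1⊕1⊕1⊕0⊕0⊕0⊕0⊕1⊕1⊕1⊕0⊕0⊕1⊕0⊕0 = 1
s2: b2⊕b3⊕b6⊕b7⊕b10⊕b11⊕b14⊕b15⊕b18⊕b19⊕b22⊕b23⊕b26⊕b27⊕b30⊕b31 = 0⊕1⊕0⊕1⊕1⊕0⊕0⊕0⊕0⊕1⊕0⊕0⊕0⊕1⊕1⊕0 = 0
s4: b4⊕b5⊕b6⊕b7⊕b12⊕b13⊕b14⊕b15⊕b20⊕b21⊕b22⊕b23⊕b28⊕b29⊕b30⊕b31 = 1⊕1⊕0⊕1⊕1⊕0⊕0⊕0⊕1⊕1⊕0⊕0⊕0⊕0⊕1⊕0 = 1
s8: b8⊕b9⊕b10⊕b11⊕b12⊕b13⊕b14⊕b15⊕b24⊕b25⊕b26⊕b27⊕b28⊕b29⊕b30⊕b31 = 1⊕0⊕1⊕0⊕1⊕0⊕0⊕0⊕0⊕0⊕0⊕1⊕0⊕0⊕1⊕0 = 1
s16: b16⊕b17⊕b18⊕b19⊕b20⊕b21⊕b22⊕b23⊕b24⊕b25⊕b26⊕b27⊕b28⊕b29⊕b30⊕b31 = 0⊕1⊕0⊕1⊕1⊕1⊕0⊕0⊕0⊕0⊕0⊕1⊕0⊕0⊕1⊕0 = 0
Syndrome (s16...s1) = 01101 → position 13.
Flip bit 13: corrected codeword = 0011101101011000101110000010010
Data bits at positions 3,5,6,7,9,10,11,12,13,14,15,17,18,19,20,21,22,23,24,25,26,27,28,29,30,31: 11010101100101110000010010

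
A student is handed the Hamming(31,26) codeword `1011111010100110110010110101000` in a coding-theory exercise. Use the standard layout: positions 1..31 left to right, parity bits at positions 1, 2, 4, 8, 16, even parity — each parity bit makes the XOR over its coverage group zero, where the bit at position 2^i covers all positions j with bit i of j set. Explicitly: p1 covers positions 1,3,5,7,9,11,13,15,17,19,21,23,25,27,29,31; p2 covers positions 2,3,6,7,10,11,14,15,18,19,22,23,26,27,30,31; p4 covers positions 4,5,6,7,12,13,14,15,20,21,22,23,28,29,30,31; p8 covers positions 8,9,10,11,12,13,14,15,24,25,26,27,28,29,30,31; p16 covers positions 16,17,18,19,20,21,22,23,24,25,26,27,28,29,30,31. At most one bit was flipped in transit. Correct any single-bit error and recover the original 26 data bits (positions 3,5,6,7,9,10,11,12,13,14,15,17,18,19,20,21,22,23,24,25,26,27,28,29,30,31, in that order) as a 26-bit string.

11111010011110010110101010

s1: b1⊕b3⊕b5⊕b7⊕b9⊕b11⊕b13⊕b15⊕b17⊕b19⊕b21⊕b23⊕b25⊕b27⊕b29⊕b31 = 1⊕1⊕1⊕1⊕1⊕1⊕0⊕1⊕1⊕0⊕1⊕1⊕0⊕0⊕0⊕0 = 0
s2: b2⊕b3⊕b6⊕b7⊕b10⊕b11⊕b14⊕b15⊕b18⊕b19⊕b22⊕b23⊕b26⊕b27⊕b30⊕b31 = 0⊕1⊕1⊕1⊕0⊕1⊕1⊕1⊕1⊕0⊕0⊕1⊕1⊕0⊕0⊕0 = 1
s4: b4⊕b5⊕b6⊕b7⊕b12⊕b13⊕b14⊕b15⊕b20⊕b21⊕b22⊕b23⊕b28⊕b29⊕b30⊕b31 = 1⊕1⊕1⊕1⊕0⊕0⊕1⊕1⊕0⊕1⊕0⊕1⊕1⊕0⊕0⊕0 = 1
s8: b8⊕b9⊕b10⊕b11⊕b12⊕b13⊕b14⊕b15⊕b24⊕b25⊕b26⊕b27⊕b28⊕b29⊕b30⊕b31 = 0⊕1⊕0⊕1⊕0⊕0⊕1⊕1⊕1⊕0⊕1⊕0⊕1⊕0⊕0⊕0 = 1
s16: b16⊕b17⊕b18⊕b19⊕b20⊕b21⊕b22⊕b23⊕b24⊕b25⊕b26⊕b27⊕b28⊕b29⊕b30⊕b31 = 0⊕1⊕1⊕0⊕0⊕1⊕0⊕1⊕1⊕0⊕1⊕0⊕1⊕0⊕0⊕0 = 1
Syndrome (s16...s1) = 11110 → position 30.
Flip bit 30: corrected codeword = 1011111010100110110010110101010
Data bits at positions 3,5,6,7,9,10,11,12,13,14,15,17,18,19,20,21,22,23,24,25,26,27,28,29,30,31: 11111010011110010110101010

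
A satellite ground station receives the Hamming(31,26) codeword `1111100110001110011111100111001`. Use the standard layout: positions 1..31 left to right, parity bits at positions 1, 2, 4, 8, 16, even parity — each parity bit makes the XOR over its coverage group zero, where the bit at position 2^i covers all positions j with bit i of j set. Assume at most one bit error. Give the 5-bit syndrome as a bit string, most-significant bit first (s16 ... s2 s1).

01111

s1: b1⊕b3⊕b5⊕b7⊕b9⊕b11⊕b13⊕b15⊕b17⊕b19⊕b21⊕b23⊕b25⊕b27⊕b29⊕b31 = 1⊕1⊕1⊕0⊕1⊕0⊕1⊕1⊕0⊕1⊕1⊕1⊕0⊕1⊕0⊕1 = 1
s2: b2⊕b3⊕b6⊕b7⊕b10⊕b11⊕b14⊕b15⊕b18⊕b19⊕b22⊕b23⊕b26⊕b27⊕b30⊕b31 = 1⊕1⊕0⊕0⊕0⊕0⊕1⊕1⊕1⊕1⊕1⊕1⊕1⊕1⊕0⊕1 = 1
s4: b4⊕b5⊕b6⊕b7⊕b12⊕b13⊕b14⊕b15⊕b20⊕b21⊕b22⊕b23⊕b28⊕b29⊕b30⊕b31 = 1⊕1⊕0⊕0⊕0⊕1⊕1⊕1⊕1⊕1⊕1⊕1⊕1⊕0⊕0⊕1 = 1
s8: b8⊕b9⊕b10⊕b11⊕b12⊕b13⊕b14⊕b15⊕b24⊕b25⊕b26⊕b27⊕b28⊕b29⊕b30⊕b31 = 1⊕1⊕0⊕0⊕0⊕1⊕1⊕1⊕0⊕0⊕1⊕1⊕1⊕0⊕0⊕1 = 1
s16: b16⊕b17⊕b18⊕b19⊕b20⊕b21⊕b22⊕b23⊕b24⊕b25⊕b26⊕b27⊕b28⊕b29⊕b30⊕b31 = 0⊕0⊕1⊕1⊕1⊕1⊕1⊕1⊕0⊕0⊕1⊕1⊕1⊕0⊕0⊕1 = 0
Syndrome (s16...s1) = 01111 → position 15.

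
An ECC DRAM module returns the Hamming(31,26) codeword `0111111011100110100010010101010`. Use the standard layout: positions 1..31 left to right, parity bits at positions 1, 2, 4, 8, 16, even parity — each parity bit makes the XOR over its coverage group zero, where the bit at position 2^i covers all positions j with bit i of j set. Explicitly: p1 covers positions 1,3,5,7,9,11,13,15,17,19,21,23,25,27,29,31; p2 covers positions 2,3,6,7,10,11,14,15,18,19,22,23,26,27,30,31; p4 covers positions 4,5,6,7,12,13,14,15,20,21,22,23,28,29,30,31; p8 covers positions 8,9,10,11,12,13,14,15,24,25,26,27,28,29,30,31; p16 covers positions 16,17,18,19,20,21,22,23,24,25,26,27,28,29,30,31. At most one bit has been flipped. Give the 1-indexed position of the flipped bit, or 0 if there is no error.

s1: b1⊕b3⊕b5⊕b7⊕b9⊕b11⊕b13⊕b15⊕b17⊕b19⊕b21⊕b23⊕b25⊕b27⊕b29⊕b31 = 0⊕1⊕1⊕1⊕1⊕1⊕0⊕1⊕1⊕0⊕1⊕0⊕0⊕0⊕0⊕0 = 0
s2: b2⊕b3⊕b6⊕b7⊕b10⊕b11⊕b14⊕b15⊕b18⊕b19⊕b22⊕b23⊕b26⊕b27⊕b30⊕b31 = 1⊕1⊕1⊕1⊕1⊕1⊕1⊕1⊕0⊕0⊕0⊕0⊕1⊕0⊕1⊕0 = 0
s4: b4⊕b5⊕b6⊕b7⊕b12⊕b13⊕b14⊕b15⊕b20⊕b21⊕b22⊕b23⊕b28⊕b29⊕b30⊕b31 = 1⊕1⊕1⊕1⊕0⊕0⊕1⊕1⊕0⊕1⊕0⊕0⊕1⊕0⊕1⊕0 = 1
s8: b8⊕b9⊕b10⊕b11⊕b12⊕b13⊕b14⊕b15⊕b24⊕b25⊕b26⊕b27⊕b28⊕b29⊕b30⊕b31 = 0⊕1⊕1⊕1⊕0⊕0⊕1⊕1⊕1⊕0⊕1⊕0⊕1⊕0⊕1⊕0 = 1
s16: b16⊕b17⊕b18⊕b19⊕b20⊕b21⊕b22⊕b23⊕b24⊕b25⊕b26⊕b27⊕b28⊕b29⊕b30⊕b31 = 0⊕1⊕0⊕0⊕0⊕1⊕0⊕0⊕1⊕0⊕1⊕0⊕1⊕0⊕1⊕0 = 0
Syndrome (s16...s1) = 01100 → position 12.

12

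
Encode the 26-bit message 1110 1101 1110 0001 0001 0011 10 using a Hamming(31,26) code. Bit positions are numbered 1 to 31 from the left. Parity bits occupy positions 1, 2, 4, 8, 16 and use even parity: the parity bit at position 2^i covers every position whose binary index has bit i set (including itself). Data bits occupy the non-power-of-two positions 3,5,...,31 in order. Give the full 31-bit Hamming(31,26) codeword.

0010110011011111000010001001110

Place data bits at non-power-of-two positions: b3=1, b5=1, b6=1, b7=0, b9=1, b10=1, b11=0, b12=1, b13=1, b14=1, b15=1, b17=0, b18=0, b19=0, b20=0, b21=1, b22=0, b23=0, b24=0, b25=1, b26=0, b27=0, b28=1, b29=1, b30=1, b31=0.
p1 = XOR of data positions {3,5,7,9,11,13,15,17,19,21,23,25,27,29,31} = 1⊕1⊕0⊕1⊕0⊕1⊕1⊕0⊕0⊕1⊕0⊕1⊕0⊕1⊕0 = 0
p2 = XOR of data positions {3,6,7,10,11,14,15,18,19,22,23,26,27,30,31} = 1⊕1⊕0⊕1⊕0⊕1⊕1⊕0⊕0⊕0⊕0⊕0⊕0⊕1⊕0 = 0
p4 = XOR of data positions {5,6,7,12,13,14,15,20,21,22,23,28,29,30,31} = 1⊕1⊕0⊕1⊕1⊕1⊕1⊕0⊕1⊕0⊕0⊕1⊕1⊕1⊕0 = 0
p8 = XOR of data positions {9,10,11,12,13,14,15,24,25,26,27,28,29,30,31} = 1⊕1⊕0⊕1⊕1⊕1⊕1⊕0⊕1⊕0⊕0⊕1⊕1⊕1⊕0 = 0
p16 = XOR of data positions {17,18,19,20,21,22,23,24,25,26,27,28,29,30,31} = 0⊕0⊕0⊕0⊕1⊕0⊕0⊕0⊕1⊕0⊕0⊕1⊕1⊕1⊕0 = 1
Codeword b1..b31 = 0010110011011111000010001001110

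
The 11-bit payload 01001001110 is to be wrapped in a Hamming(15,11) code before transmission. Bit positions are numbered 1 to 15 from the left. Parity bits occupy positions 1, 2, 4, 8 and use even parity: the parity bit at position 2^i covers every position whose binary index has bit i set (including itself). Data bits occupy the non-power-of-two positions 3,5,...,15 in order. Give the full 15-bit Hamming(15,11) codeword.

110010001001110

Place data bits at non-power-of-two positions: b3=0, b5=1, b6=0, b7=0, b9=1, b10=0, b11=0, b12=1, b13=1, b14=1, b15=0.
p1 = XOR of data positions {3,5,7,9,11,13,15} = 0⊕1⊕0⊕1⊕0⊕1⊕0 = 1
p2 = XOR of data positions {3,6,7,10,11,14,15} = 0⊕0⊕0⊕0⊕0⊕1⊕0 = 1
p4 = XOR of data positions {5,6,7,12,13,14,15} = 1⊕0⊕0⊕1⊕1⊕1⊕0 = 0
p8 = XOR of data positions {9,10,11,12,13,14,15} = 1⊕0⊕0⊕1⊕1⊕1⊕0 = 0
Codeword b1..b15 = 110010001001110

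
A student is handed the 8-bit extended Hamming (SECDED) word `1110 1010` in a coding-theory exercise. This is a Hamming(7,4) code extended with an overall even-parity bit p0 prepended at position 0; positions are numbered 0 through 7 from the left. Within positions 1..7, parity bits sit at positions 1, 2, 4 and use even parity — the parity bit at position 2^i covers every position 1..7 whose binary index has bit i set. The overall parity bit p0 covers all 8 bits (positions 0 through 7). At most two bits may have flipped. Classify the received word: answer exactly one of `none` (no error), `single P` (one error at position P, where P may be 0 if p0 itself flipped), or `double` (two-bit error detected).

single 1

s1: b1⊕b3⊕b5⊕b7 = 1⊕0⊕0⊕0 = 1
s2: b2⊕b3⊕b6⊕b7 = 1⊕0⊕1⊕0 = 0
s4: b4⊕b5⊕b6⊕b7 = 1⊕0⊕1⊕0 = 0
Syndrome (s4...s1) = 001 → position 1.
Overall parity (XOR of all 8 bits, including p0): 1⊕1⊕1⊕0⊕1⊕0⊕1⊕0 = 1
Overall=1, syndrome position=1 → single-bit error at position 1.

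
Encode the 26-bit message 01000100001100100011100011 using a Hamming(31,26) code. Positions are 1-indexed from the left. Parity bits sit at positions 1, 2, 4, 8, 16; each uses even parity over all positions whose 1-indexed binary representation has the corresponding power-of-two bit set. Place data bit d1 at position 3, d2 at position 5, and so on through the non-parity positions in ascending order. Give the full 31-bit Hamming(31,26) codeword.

1101100101000011100100011100011

Place data bits at non-power-of-two positions: b3=0, b5=1, b6=0, b7=0, b9=0, b10=1, b11=0, b12=0, b13=0, b14=0, b15=1, b17=1, b18=0, b19=0, b20=1, b21=0, b22=0, b23=0, b24=1, b25=1, b26=1, b27=0, b28=0, b29=0, b30=1, b31=1.
p1 = XOR of data positions {3,5,7,9,11,13,15,17,19,21,23,25,27,29,31} = 0⊕1⊕0⊕0⊕0⊕0⊕1⊕1⊕0⊕0⊕0⊕1⊕0⊕0⊕1 = 1
p2 = XOR of data positions {3,6,7,10,11,14,15,18,19,22,23,26,27,30,31} = 0⊕0⊕0⊕1⊕0⊕0⊕1⊕0⊕0⊕0⊕0⊕1⊕0⊕1⊕1 = 1
p4 = XOR of data positions {5,6,7,12,13,14,15,20,21,22,23,28,29,30,31} = 1⊕0⊕0⊕0⊕0⊕0⊕1⊕1⊕0⊕0⊕0⊕0⊕0⊕1⊕1 = 1
p8 = XOR of data positions {9,10,11,12,13,14,15,24,25,26,27,28,29,30,31} = 0⊕1⊕0⊕0⊕0⊕0⊕1⊕1⊕1⊕1⊕0⊕0⊕0⊕1⊕1 = 1
p16 = XOR of data positions {17,18,19,20,21,22,23,24,25,26,27,28,29,30,31} = 1⊕0⊕0⊕1⊕0⊕0⊕0⊕1⊕1⊕1⊕0⊕0⊕0⊕1⊕1 = 1
Codeword b1..b31 = 1101100101000011100100011100011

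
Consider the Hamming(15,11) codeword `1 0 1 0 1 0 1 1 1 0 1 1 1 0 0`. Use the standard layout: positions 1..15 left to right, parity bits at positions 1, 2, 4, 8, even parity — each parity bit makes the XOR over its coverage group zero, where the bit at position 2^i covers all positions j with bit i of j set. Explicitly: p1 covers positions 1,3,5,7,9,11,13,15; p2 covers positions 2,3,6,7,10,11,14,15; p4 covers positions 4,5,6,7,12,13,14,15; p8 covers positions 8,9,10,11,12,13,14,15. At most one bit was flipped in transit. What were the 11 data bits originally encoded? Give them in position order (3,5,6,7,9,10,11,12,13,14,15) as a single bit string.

s1: b1⊕b3⊕b5⊕b7⊕b9⊕b11⊕b13⊕b15 = 1⊕1⊕1⊕1⊕1⊕1⊕1⊕0 = 1
s2: b2⊕b3⊕b6⊕b7⊕b10⊕b11⊕b14⊕b15 = 0⊕1⊕0⊕1⊕0⊕1⊕0⊕0 = 1
s4: b4⊕b5⊕b6⊕b7⊕b12⊕b13⊕b14⊕b15 = 0⊕1⊕0⊕1⊕1⊕1⊕0⊕0 = 0
s8: b8⊕b9⊕b10⊕b11⊕b12⊕b13⊕b14⊕b15 = 1⊕1⊕0⊕1⊕1⊕1⊕0⊕0 = 1
Syndrome (s8...s1) = 1011 → position 11.
Flip bit 11: corrected codeword = 101010111001100
Data bits at positions 3,5,6,7,9,10,11,12,13,14,15: 11011001100

11011001100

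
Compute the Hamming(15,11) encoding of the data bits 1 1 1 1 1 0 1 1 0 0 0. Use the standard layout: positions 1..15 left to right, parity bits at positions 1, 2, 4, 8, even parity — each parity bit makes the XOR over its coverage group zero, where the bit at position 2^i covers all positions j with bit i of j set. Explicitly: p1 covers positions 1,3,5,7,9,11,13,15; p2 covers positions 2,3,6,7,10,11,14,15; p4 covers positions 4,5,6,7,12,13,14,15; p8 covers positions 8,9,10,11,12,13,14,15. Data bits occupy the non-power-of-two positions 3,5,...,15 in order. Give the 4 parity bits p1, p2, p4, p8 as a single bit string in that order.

Place data bits at non-power-of-two positions: b3=1, b5=1, b6=1, b7=1, b9=1, b10=0, b11=1, b12=1, b13=0, b14=0, b15=0.
p1 = XOR of data positions {3,5,7,9,11,13,15} = 1⊕1⊕1⊕1⊕1⊕0⊕0 = 1
p2 = XOR of data positions {3,6,7,10,11,14,15} = 1⊕1⊕1⊕0⊕1⊕0⊕0 = 0
p4 = XOR of data positions {5,6,7,12,13,14,15} = 1⊕1⊕1⊕1⊕0⊕0⊕0 = 0
p8 = XOR of data positions {9,10,11,12,13,14,15} = 1⊕0⊕1⊕1⊕0⊕0⊕0 = 1
Parity bits p1,p2,p4,p8 = 1001

1001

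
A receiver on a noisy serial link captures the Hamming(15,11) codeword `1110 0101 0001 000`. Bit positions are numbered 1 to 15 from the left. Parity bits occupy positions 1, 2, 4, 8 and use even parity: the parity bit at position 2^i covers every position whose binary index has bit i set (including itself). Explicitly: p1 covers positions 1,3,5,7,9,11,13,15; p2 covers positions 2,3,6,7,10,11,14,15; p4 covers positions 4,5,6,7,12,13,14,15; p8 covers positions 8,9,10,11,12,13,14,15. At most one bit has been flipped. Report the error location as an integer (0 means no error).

2

s1: b1⊕b3⊕b5⊕b7⊕b9⊕b11⊕b13⊕b15 = 1⊕1⊕0⊕0⊕0⊕0⊕0⊕0 = 0
s2: b2⊕b3⊕b6⊕b7⊕b10⊕b11⊕b14⊕b15 = 1⊕1⊕1⊕0⊕0⊕0⊕0⊕0 = 1
s4: b4⊕b5⊕b6⊕b7⊕b12⊕b13⊕b14⊕b15 = 0⊕0⊕1⊕0⊕1⊕0⊕0⊕0 = 0
s8: b8⊕b9⊕b10⊕b11⊕b12⊕b13⊕b14⊕b15 = 1⊕0⊕0⊕0⊕1⊕0⊕0⊕0 = 0
Syndrome (s8...s1) = 0010 → position 2.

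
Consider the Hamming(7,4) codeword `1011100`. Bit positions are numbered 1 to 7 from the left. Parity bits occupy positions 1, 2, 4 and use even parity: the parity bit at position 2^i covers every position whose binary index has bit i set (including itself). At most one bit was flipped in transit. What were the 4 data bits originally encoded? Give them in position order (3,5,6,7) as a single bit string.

0100

s1: b1⊕b3⊕b5⊕b7 = 1⊕1⊕1⊕0 = 1
s2: b2⊕b3⊕b6⊕b7 = 0⊕1⊕0⊕0 = 1
s4: b4⊕b5⊕b6⊕b7 = 1⊕1⊕0⊕0 = 0
Syndrome (s4...s1) = 011 → position 3.
Flip bit 3: corrected codeword = 1001100
Data bits at positions 3,5,6,7: 0100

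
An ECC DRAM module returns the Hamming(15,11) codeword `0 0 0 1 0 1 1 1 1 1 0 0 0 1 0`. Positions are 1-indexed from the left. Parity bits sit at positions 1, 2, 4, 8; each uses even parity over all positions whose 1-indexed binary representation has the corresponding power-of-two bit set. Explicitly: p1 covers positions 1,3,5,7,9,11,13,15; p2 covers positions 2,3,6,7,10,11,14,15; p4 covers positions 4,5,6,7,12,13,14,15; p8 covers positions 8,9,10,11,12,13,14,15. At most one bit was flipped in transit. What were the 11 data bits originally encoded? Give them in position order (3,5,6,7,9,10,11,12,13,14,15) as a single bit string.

s1: b1⊕b3⊕b5⊕b7⊕b9⊕b11⊕b13⊕b15 = 0⊕0⊕0⊕1⊕1⊕0⊕0⊕0 = 0
s2: b2⊕b3⊕b6⊕b7⊕b10⊕b11⊕b14⊕b15 = 0⊕0⊕1⊕1⊕1⊕0⊕1⊕0 = 0
s4: b4⊕b5⊕b6⊕b7⊕b12⊕b13⊕b14⊕b15 = 1⊕0⊕1⊕1⊕0⊕0⊕1⊕0 = 0
s8: b8⊕b9⊕b10⊕b11⊕b12⊕b13⊕b14⊕b15 = 1⊕1⊕1⊕0⊕0⊕0⊕1⊕0 = 0
Syndrome (s8...s1) = 0000 → position 0 (no error).
No correction needed.
Data bits at positions 3,5,6,7,9,10,11,12,13,14,15: 00111100010

00111100010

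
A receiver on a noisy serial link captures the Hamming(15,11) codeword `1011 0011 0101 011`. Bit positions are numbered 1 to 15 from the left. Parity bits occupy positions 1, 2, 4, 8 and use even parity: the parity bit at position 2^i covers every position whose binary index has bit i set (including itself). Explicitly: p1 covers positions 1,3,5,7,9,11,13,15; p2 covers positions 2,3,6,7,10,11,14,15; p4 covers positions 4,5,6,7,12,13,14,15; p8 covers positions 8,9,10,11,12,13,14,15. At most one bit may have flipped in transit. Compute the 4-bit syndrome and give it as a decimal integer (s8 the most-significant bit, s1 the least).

s1: b1⊕b3⊕b5⊕b7⊕b9⊕b11⊕b13⊕b15 = 1⊕1⊕0⊕1⊕0⊕0⊕0⊕1 = 0
s2: b2⊕b3⊕b6⊕b7⊕b10⊕b11⊕b14⊕b15 = 0⊕1⊕0⊕1⊕1⊕0⊕1⊕1 = 1
s4: b4⊕b5⊕b6⊕b7⊕b12⊕b13⊕b14⊕b15 = 1⊕0⊕0⊕1⊕1⊕0⊕1⊕1 = 1
s8: b8⊕b9⊕b10⊕b11⊕b12⊕b13⊕b14⊕b15 = 1⊕0⊕1⊕0⊕1⊕0⊕1⊕1 = 1
Syndrome (s8...s1) = 1110 → position 14.

14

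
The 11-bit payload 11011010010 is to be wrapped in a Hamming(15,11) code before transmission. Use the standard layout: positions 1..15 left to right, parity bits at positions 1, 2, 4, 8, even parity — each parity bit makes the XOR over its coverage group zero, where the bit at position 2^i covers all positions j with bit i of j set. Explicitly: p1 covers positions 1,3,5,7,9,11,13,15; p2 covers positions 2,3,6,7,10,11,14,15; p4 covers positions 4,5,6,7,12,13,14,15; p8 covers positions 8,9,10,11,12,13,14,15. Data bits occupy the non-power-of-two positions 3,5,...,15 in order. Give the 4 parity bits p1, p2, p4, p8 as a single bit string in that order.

1011

Place data bits at non-power-of-two positions: b3=1, b5=1, b6=0, b7=1, b9=1, b10=0, b11=1, b12=0, b13=0, b14=1, b15=0.
p1 = XOR of data positions {3,5,7,9,11,13,15} = 1⊕1⊕1⊕1⊕1⊕0⊕0 = 1
p2 = XOR of data positions {3,6,7,10,11,14,15} = 1⊕0⊕1⊕0⊕1⊕1⊕0 = 0
p4 = XOR of data positions {5,6,7,12,13,14,15} = 1⊕0⊕1⊕0⊕0⊕1⊕0 = 1
p8 = XOR of data positions {9,10,11,12,13,14,15} = 1⊕0⊕1⊕0⊕0⊕1⊕0 = 1
Parity bits p1,p2,p4,p8 = 1011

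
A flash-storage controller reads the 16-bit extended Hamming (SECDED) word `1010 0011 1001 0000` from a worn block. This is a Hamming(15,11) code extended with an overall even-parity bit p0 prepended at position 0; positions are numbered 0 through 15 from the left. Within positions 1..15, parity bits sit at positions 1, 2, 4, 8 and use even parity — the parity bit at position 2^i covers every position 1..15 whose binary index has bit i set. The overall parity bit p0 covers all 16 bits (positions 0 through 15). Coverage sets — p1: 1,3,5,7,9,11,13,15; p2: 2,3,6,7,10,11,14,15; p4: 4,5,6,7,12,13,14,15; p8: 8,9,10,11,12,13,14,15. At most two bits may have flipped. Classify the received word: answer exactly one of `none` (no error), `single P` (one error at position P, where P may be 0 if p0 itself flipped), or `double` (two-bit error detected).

s1: b1⊕b3⊕b5⊕b7⊕b9⊕b11⊕b13⊕b15 = 0⊕0⊕0⊕1⊕0⊕1⊕0⊕0 = 0
s2: b2⊕b3⊕b6⊕b7⊕b10⊕b11⊕b14⊕b15 = 1⊕0⊕1⊕1⊕0⊕1⊕0⊕0 = 0
s4: b4⊕b5⊕b6⊕b7⊕b12⊕b13⊕b14⊕b15 = 0⊕0⊕1⊕1⊕0⊕0⊕0⊕0 = 0
s8: b8⊕b9⊕b10⊕b11⊕b12⊕b13⊕b14⊕b15 = 1⊕0⊕0⊕1⊕0⊕0⊕0⊕0 = 0
Syndrome (s8...s1) = 0000 → position 0 (no error).
Overall parity (XOR of all 16 bits, including p0): 1⊕0⊕1⊕0⊕0⊕0⊕1⊕1⊕1⊕0⊕0⊕1⊕0⊕0⊕0⊕0 = 0
Overall=0, syndrome position=0 → no error.

none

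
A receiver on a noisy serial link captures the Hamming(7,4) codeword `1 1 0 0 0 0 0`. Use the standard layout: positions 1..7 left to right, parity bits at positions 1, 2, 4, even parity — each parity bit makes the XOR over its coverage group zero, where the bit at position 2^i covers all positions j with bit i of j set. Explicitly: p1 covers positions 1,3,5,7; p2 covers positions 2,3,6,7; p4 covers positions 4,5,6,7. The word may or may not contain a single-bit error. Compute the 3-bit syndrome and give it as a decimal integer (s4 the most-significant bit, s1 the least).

3

s1: b1⊕b3⊕b5⊕b7 = 1⊕0⊕0⊕0 = 1
s2: b2⊕b3⊕b6⊕b7 = 1⊕0⊕0⊕0 = 1
s4: b4⊕b5⊕b6⊕b7 = 0⊕0⊕0⊕0 = 0
Syndrome (s4...s1) = 011 → position 3.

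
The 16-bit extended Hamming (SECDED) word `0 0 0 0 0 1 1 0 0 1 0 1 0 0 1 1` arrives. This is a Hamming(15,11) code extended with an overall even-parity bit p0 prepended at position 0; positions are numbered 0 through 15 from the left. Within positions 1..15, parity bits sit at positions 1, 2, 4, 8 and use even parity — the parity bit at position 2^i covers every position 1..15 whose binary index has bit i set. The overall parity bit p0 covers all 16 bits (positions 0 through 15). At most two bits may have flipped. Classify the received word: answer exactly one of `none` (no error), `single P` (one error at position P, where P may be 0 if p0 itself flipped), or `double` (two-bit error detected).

none

s1: b1⊕b3⊕b5⊕b7⊕b9⊕b11⊕b13⊕b15 = 0⊕0⊕1⊕0⊕1⊕1⊕0⊕1 = 0
s2: b2⊕b3⊕b6⊕b7⊕b10⊕b11⊕b14⊕b15 = 0⊕0⊕1⊕0⊕0⊕1⊕1⊕1 = 0
s4: b4⊕b5⊕b6⊕b7⊕b12⊕b13⊕b14⊕b15 = 0⊕1⊕1⊕0⊕0⊕0⊕1⊕1 = 0
s8: b8⊕b9⊕b10⊕b11⊕b12⊕b13⊕b14⊕b15 = 0⊕1⊕0⊕1⊕0⊕0⊕1⊕1 = 0
Syndrome (s8...s1) = 0000 → position 0 (no error).
Overall parity (XOR of all 16 bits, including p0): 0⊕0⊕0⊕0⊕0⊕1⊕1⊕0⊕0⊕1⊕0⊕1⊕0⊕0⊕1⊕1 = 0
Overall=0, syndrome position=0 → no error.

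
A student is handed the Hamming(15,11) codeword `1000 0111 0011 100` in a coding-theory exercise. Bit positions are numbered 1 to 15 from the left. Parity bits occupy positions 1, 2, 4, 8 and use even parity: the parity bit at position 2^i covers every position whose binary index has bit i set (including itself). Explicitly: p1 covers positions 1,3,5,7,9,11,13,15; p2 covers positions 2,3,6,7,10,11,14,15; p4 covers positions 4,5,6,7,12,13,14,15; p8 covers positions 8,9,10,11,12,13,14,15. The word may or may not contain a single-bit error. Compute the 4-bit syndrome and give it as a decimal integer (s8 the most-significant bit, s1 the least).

s1: b1⊕b3⊕b5⊕b7⊕b9⊕b11⊕b13⊕b15 = 1⊕0⊕0⊕1⊕0⊕1⊕1⊕0 = 0
s2: b2⊕b3⊕b6⊕b7⊕b10⊕b11⊕b14⊕b15 = 0⊕0⊕1⊕1⊕0⊕1⊕0⊕0 = 1
s4: b4⊕b5⊕b6⊕b7⊕b12⊕b13⊕b14⊕b15 = 0⊕0⊕1⊕1⊕1⊕1⊕0⊕0 = 0
s8: b8⊕b9⊕b10⊕b11⊕b12⊕b13⊕b14⊕b15 = 1⊕0⊕0⊕1⊕1⊕1⊕0⊕0 = 0
Syndrome (s8...s1) = 0010 → position 2.

2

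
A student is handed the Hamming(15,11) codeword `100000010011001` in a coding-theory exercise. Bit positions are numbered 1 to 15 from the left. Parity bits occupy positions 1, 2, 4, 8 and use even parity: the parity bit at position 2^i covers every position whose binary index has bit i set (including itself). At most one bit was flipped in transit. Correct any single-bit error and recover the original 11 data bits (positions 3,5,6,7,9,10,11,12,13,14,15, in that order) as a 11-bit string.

00000011001

s1: b1⊕b3⊕b5⊕b7⊕b9⊕b11⊕b13⊕b15 = 1⊕0⊕0⊕0⊕0⊕1⊕0⊕1 = 1
s2: b2⊕b3⊕b6⊕b7⊕b10⊕b11⊕b14⊕b15 = 0⊕0⊕0⊕0⊕0⊕1⊕0⊕1 = 0
s4: b4⊕b5⊕b6⊕b7⊕b12⊕b13⊕b14⊕b15 = 0⊕0⊕0⊕0⊕1⊕0⊕0⊕1 = 0
s8: b8⊕b9⊕b10⊕b11⊕b12⊕b13⊕b14⊕b15 = 1⊕0⊕0⊕1⊕1⊕0⊕0⊕1 = 0
Syndrome (s8...s1) = 0001 → position 1.
Flip bit 1: corrected codeword = 000000010011001
Data bits at positions 3,5,6,7,9,10,11,12,13,14,15: 00000011001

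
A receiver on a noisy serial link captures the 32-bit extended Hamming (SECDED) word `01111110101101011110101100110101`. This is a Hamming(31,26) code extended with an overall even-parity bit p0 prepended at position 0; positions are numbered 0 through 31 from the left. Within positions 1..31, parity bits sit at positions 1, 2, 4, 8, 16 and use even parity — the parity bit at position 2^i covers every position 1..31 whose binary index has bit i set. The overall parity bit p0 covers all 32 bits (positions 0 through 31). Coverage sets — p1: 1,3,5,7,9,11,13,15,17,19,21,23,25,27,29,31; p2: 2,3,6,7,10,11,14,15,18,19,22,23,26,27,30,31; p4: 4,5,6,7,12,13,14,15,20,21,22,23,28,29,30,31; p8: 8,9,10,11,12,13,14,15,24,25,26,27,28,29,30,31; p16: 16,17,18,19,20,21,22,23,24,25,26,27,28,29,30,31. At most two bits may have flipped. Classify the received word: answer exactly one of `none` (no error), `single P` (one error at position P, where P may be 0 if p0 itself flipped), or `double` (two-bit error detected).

s1: b1⊕b3⊕b5⊕b7⊕b9⊕b11⊕b13⊕b15⊕b17⊕b19⊕b21⊕b23⊕b25⊕b27⊕b29⊕b31 = 1⊕1⊕1⊕0⊕0⊕1⊕1⊕1⊕1⊕0⊕0⊕1⊕0⊕1⊕1⊕1 = 1
s2: b2⊕b3⊕b6⊕b7⊕b10⊕b11⊕b14⊕b15⊕b18⊕b19⊕b22⊕b23⊕b26⊕b27⊕b30⊕b31 = 1⊕1⊕1⊕0⊕1⊕1⊕0⊕1⊕1⊕0⊕1⊕1⊕1⊕1⊕0⊕1 = 0
s4: b4⊕b5⊕b6⊕b7⊕b12⊕b13⊕b14⊕b15⊕b20⊕b21⊕b22⊕b23⊕b28⊕b29⊕b30⊕b31 = 1⊕1⊕1⊕0⊕0⊕1⊕0⊕1⊕1⊕0⊕1⊕1⊕0⊕1⊕0⊕1 = 0
s8: b8⊕b9⊕b10⊕b11⊕b12⊕b13⊕b14⊕b15⊕b24⊕b25⊕b26⊕b27⊕b28⊕b29⊕b30⊕b31 = 1⊕0⊕1⊕1⊕0⊕1⊕0⊕1⊕0⊕0⊕1⊕1⊕0⊕1⊕0⊕1 = 1
s16: b16⊕b17⊕b18⊕b19⊕b20⊕b21⊕b22⊕b23⊕b24⊕b25⊕b26⊕b27⊕b28⊕b29⊕b30⊕b31 = 1⊕1⊕1⊕0⊕1⊕0⊕1⊕1⊕0⊕0⊕1⊕1⊕0⊕1⊕0⊕1 = 0
Syndrome (s16...s1) = 01001 → position 9.
Overall parity (XOR of all 32 bits, including p0): 0⊕1⊕1⊕1⊕1⊕1⊕1⊕0⊕1⊕0⊕1⊕1⊕0⊕1⊕0⊕1⊕1⊕1⊕1⊕0⊕1⊕0⊕1⊕1⊕0⊕0⊕1⊕1⊕0⊕1⊕0⊕1 = 1
Overall=1, syndrome position=9 → single-bit error at position 9.

single 9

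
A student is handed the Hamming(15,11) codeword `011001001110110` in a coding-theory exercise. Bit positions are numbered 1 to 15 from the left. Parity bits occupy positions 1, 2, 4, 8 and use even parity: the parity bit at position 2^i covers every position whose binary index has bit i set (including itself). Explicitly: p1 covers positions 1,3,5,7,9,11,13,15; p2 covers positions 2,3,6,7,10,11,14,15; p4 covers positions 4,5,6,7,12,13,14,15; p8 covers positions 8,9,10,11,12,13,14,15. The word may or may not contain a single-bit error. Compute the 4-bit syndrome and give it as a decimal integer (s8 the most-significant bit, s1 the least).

12

s1: b1⊕b3⊕b5⊕b7⊕b9⊕b11⊕b13⊕b15 = 0⊕1⊕0⊕0⊕1⊕1⊕1⊕0 = 0
s2: b2⊕b3⊕b6⊕b7⊕b10⊕b11⊕b14⊕b15 = 1⊕1⊕1⊕0⊕1⊕1⊕1⊕0 = 0
s4: b4⊕b5⊕b6⊕b7⊕b12⊕b13⊕b14⊕b15 = 0⊕0⊕1⊕0⊕0⊕1⊕1⊕0 = 1
s8: b8⊕b9⊕b10⊕b11⊕b12⊕b13⊕b14⊕b15 = 0⊕1⊕1⊕1⊕0⊕1⊕1⊕0 = 1
Syndrome (s8...s1) = 1100 → position 12.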